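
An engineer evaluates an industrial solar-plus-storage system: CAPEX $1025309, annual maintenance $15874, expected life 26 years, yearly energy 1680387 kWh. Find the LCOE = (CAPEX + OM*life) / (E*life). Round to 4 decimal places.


Total cost = CAPEX + OM * lifetime = 1025309 + 15874 * 26 = 1025309 + 412724 = 1438033
Total generation = annual * lifetime = 1680387 * 26 = 43690062 kWh
LCOE = 1438033 / 43690062
LCOE = 0.0329 $/kWh

0.0329


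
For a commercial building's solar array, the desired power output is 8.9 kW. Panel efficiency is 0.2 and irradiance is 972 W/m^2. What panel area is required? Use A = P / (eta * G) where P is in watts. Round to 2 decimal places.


Convert target power to watts: P = 8.9 * 1000 = 8900.0 W
Compute denominator: eta * G = 0.2 * 972 = 194.4
Required area A = P / (eta * G) = 8900.0 / 194.4
A = 45.78 m^2

45.78


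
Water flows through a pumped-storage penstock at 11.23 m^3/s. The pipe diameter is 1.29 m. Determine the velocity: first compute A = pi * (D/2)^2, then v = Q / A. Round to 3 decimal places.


Compute pipe cross-sectional area:
  A = pi * (D/2)^2 = pi * (1.29/2)^2 = 1.307 m^2
Calculate velocity:
  v = Q / A = 11.23 / 1.307
  v = 8.592 m/s

8.592


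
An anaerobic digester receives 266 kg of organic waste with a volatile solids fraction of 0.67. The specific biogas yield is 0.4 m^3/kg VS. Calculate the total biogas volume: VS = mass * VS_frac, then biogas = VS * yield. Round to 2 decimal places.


Compute volatile solids:
  VS = mass * VS_fraction = 266 * 0.67 = 178.22 kg
Calculate biogas volume:
  Biogas = VS * specific_yield = 178.22 * 0.4
  Biogas = 71.29 m^3

71.29


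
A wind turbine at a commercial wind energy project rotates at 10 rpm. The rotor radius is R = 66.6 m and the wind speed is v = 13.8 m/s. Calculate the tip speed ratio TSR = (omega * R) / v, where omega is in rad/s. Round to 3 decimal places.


Convert rotational speed to rad/s:
  omega = 10 * 2 * pi / 60 = 1.0472 rad/s
Compute tip speed:
  v_tip = omega * R = 1.0472 * 66.6 = 69.743 m/s
Tip speed ratio:
  TSR = v_tip / v_wind = 69.743 / 13.8 = 5.054

5.054


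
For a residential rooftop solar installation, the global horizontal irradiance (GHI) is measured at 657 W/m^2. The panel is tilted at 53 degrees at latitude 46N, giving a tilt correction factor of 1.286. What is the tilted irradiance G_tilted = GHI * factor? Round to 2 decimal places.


Identify the given values:
  GHI = 657 W/m^2, tilt correction factor = 1.286
Apply the formula G_tilted = GHI * factor:
  G_tilted = 657 * 1.286
  G_tilted = 844.90 W/m^2

844.90


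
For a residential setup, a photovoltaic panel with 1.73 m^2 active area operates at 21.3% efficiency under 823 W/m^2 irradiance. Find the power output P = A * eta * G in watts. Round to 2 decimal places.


Use the solar power formula P = A * eta * G.
Given: A = 1.73 m^2, eta = 0.213, G = 823 W/m^2
P = 1.73 * 0.213 * 823
P = 303.27 W

303.27


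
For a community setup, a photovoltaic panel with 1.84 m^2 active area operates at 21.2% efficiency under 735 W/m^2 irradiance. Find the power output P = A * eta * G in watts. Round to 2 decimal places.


Use the solar power formula P = A * eta * G.
Given: A = 1.84 m^2, eta = 0.212, G = 735 W/m^2
P = 1.84 * 0.212 * 735
P = 286.71 W

286.71


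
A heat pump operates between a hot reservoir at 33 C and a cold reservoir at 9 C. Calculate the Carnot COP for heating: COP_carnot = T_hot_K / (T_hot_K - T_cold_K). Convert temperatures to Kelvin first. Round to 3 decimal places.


Convert to Kelvin:
  T_hot = 33 + 273.15 = 306.15 K
  T_cold = 9 + 273.15 = 282.15 K
Apply Carnot COP formula:
  COP = T_hot_K / (T_hot_K - T_cold_K) = 306.15 / 24.0
  COP = 12.756

12.756


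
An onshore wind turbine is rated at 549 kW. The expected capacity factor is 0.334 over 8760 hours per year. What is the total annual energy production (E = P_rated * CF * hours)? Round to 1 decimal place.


Annual energy = rated_kW * capacity_factor * hours_per_year
Given: P_rated = 549 kW, CF = 0.334, hours = 8760
E = 549 * 0.334 * 8760
E = 1606286.2 kWh

1606286.2


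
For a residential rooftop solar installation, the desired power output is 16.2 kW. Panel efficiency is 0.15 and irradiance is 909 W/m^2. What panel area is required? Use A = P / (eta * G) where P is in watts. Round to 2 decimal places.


Convert target power to watts: P = 16.2 * 1000 = 16200.0 W
Compute denominator: eta * G = 0.15 * 909 = 136.35
Required area A = P / (eta * G) = 16200.0 / 136.35
A = 118.81 m^2

118.81


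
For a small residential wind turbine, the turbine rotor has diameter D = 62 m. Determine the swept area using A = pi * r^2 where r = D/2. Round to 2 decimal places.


Compute the rotor radius:
  r = D / 2 = 62 / 2 = 31.0 m
Calculate swept area:
  A = pi * r^2 = pi * 31.0^2
  A = 3019.07 m^2

3019.07


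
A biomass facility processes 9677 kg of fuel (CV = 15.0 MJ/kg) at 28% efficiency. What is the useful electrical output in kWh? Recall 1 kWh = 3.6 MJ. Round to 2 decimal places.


Total energy = mass * CV = 9677 * 15.0 = 145155.0 MJ
Useful energy = total * eta = 145155.0 * 0.28 = 40643.4 MJ
Convert to kWh: 40643.4 / 3.6
Useful energy = 11289.83 kWh

11289.83


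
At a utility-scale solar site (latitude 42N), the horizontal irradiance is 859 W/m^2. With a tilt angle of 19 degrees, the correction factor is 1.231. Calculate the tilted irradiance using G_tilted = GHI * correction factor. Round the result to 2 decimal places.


Identify the given values:
  GHI = 859 W/m^2, tilt correction factor = 1.231
Apply the formula G_tilted = GHI * factor:
  G_tilted = 859 * 1.231
  G_tilted = 1057.43 W/m^2

1057.43


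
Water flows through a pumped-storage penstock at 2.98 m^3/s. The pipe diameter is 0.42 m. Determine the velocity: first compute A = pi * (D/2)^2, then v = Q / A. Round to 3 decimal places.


Compute pipe cross-sectional area:
  A = pi * (D/2)^2 = pi * (0.42/2)^2 = 0.1385 m^2
Calculate velocity:
  v = Q / A = 2.98 / 0.1385
  v = 21.509 m/s

21.509


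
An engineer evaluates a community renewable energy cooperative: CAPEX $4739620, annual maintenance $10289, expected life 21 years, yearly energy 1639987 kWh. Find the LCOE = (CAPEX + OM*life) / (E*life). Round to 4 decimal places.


Total cost = CAPEX + OM * lifetime = 4739620 + 10289 * 21 = 4739620 + 216069 = 4955689
Total generation = annual * lifetime = 1639987 * 21 = 34439727 kWh
LCOE = 4955689 / 34439727
LCOE = 0.1439 $/kWh

0.1439


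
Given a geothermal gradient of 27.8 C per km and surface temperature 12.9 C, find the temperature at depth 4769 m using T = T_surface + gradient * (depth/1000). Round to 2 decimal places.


Convert depth to km: 4769 / 1000 = 4.769 km
Temperature increase = gradient * depth_km = 27.8 * 4.769 = 132.58 C
Temperature at depth = T_surface + delta_T = 12.9 + 132.58
T = 145.48 C

145.48


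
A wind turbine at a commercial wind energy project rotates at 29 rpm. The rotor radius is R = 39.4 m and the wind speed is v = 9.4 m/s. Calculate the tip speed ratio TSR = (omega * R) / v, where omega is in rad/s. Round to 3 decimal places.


Convert rotational speed to rad/s:
  omega = 29 * 2 * pi / 60 = 3.0369 rad/s
Compute tip speed:
  v_tip = omega * R = 3.0369 * 39.4 = 119.653 m/s
Tip speed ratio:
  TSR = v_tip / v_wind = 119.653 / 9.4 = 12.729

12.729


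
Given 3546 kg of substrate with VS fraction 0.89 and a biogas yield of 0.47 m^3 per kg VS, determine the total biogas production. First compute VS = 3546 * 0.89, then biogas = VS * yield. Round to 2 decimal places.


Compute volatile solids:
  VS = mass * VS_fraction = 3546 * 0.89 = 3155.94 kg
Calculate biogas volume:
  Biogas = VS * specific_yield = 3155.94 * 0.47
  Biogas = 1483.29 m^3

1483.29


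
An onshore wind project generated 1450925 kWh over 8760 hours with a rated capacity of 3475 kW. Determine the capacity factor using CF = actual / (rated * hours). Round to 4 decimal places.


Capacity factor = actual output / maximum possible output
Maximum possible = rated * hours = 3475 * 8760 = 30441000 kWh
CF = 1450925 / 30441000
CF = 0.0477

0.0477


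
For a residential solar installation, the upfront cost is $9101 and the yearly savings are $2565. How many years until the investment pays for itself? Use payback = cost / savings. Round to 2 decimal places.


Simple payback period = initial cost / annual savings
Payback = 9101 / 2565
Payback = 3.55 years

3.55


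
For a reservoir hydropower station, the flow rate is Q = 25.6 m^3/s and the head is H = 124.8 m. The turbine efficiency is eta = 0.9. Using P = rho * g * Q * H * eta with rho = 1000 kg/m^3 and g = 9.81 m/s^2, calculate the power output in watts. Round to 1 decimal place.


Apply the hydropower formula P = rho * g * Q * H * eta
rho * g = 1000 * 9.81 = 9810.0
P = 9810.0 * 25.6 * 124.8 * 0.9
P = 28207595.5 W

28207595.5


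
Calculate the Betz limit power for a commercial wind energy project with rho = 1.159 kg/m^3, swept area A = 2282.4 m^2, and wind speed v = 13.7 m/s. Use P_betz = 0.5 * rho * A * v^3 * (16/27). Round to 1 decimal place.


The Betz coefficient Cp_max = 16/27 = 0.5926
v^3 = 13.7^3 = 2571.353
P_betz = 0.5 * rho * A * v^3 * Cp_max
P_betz = 0.5 * 1.159 * 2282.4 * 2571.353 * 0.5926
P_betz = 2015408.7 W

2015408.7


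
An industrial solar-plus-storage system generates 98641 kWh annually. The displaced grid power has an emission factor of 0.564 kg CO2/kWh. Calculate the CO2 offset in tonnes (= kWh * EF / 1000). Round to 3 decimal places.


CO2 offset in kg = generation * emission_factor
CO2 offset = 98641 * 0.564 = 55633.52 kg
Convert to tonnes:
  CO2 offset = 55633.52 / 1000 = 55.634 tonnes

55.634


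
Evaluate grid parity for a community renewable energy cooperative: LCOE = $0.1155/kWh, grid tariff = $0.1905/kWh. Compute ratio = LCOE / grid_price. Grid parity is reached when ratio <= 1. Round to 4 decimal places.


Compare LCOE to grid price:
  LCOE = $0.1155/kWh, Grid price = $0.1905/kWh
  Ratio = LCOE / grid_price = 0.1155 / 0.1905 = 0.6063
  Grid parity achieved (ratio <= 1)? yes

0.6063


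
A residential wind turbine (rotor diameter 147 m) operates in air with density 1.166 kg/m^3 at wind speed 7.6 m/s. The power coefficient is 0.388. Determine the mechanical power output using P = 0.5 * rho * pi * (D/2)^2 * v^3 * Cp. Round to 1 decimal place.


Step 1 -- Compute swept area:
  A = pi * (D/2)^2 = pi * (147/2)^2 = 16971.67 m^2
Step 2 -- Apply wind power equation:
  P = 0.5 * rho * A * v^3 * Cp
  v^3 = 7.6^3 = 438.976
  P = 0.5 * 1.166 * 16971.67 * 438.976 * 0.388
  P = 1685254.9 W

1685254.9


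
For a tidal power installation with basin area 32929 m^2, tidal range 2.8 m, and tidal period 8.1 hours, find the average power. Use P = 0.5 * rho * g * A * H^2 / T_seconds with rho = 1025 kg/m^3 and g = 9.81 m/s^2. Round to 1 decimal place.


Convert period to seconds: T = 8.1 * 3600 = 29160.0 s
H^2 = 2.8^2 = 7.84
P = 0.5 * rho * g * A * H^2 / T
P = 0.5 * 1025 * 9.81 * 32929 * 7.84 / 29160.0
P = 44511.3 W

44511.3


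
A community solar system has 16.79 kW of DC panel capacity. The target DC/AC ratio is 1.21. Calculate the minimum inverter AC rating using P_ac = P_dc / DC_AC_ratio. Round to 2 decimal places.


The inverter AC capacity is determined by the DC/AC ratio.
Given: P_dc = 16.79 kW, DC/AC ratio = 1.21
P_ac = P_dc / ratio = 16.79 / 1.21
P_ac = 13.88 kW

13.88


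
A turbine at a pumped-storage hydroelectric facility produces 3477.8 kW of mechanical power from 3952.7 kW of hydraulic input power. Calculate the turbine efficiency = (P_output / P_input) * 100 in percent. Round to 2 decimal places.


Turbine efficiency = (output power / input power) * 100
eta = (3477.8 / 3952.7) * 100
eta = 87.99%

87.99


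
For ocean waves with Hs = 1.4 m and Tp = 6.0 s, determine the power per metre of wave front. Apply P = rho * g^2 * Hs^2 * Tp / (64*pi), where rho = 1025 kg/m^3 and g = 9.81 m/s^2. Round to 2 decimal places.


Apply wave power formula:
  g^2 = 9.81^2 = 96.2361
  Hs^2 = 1.4^2 = 1.96
  Numerator = rho * g^2 * Hs^2 * Tp = 1025 * 96.2361 * 1.96 * 6.0 = 1160029.95
  Denominator = 64 * pi = 201.0619
  P = 1160029.95 / 201.0619 = 5769.52 W/m

5769.52


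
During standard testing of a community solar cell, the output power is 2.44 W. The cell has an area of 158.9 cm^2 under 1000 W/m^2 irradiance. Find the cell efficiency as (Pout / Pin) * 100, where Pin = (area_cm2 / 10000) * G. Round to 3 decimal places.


First compute the input power:
  Pin = area_cm2 / 10000 * G = 158.9 / 10000 * 1000 = 15.89 W
Then compute efficiency:
  Efficiency = (Pout / Pin) * 100 = (2.44 / 15.89) * 100
  Efficiency = 15.356%

15.356


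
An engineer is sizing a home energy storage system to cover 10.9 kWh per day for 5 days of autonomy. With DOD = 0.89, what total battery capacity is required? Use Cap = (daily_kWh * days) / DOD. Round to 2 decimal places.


Total energy needed = daily * days = 10.9 * 5 = 54.5 kWh
Account for depth of discharge:
  Cap = total_energy / DOD = 54.5 / 0.89
  Cap = 61.24 kWh

61.24


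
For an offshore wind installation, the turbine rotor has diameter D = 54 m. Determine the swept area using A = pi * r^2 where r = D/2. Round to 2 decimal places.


Compute the rotor radius:
  r = D / 2 = 54 / 2 = 27.0 m
Calculate swept area:
  A = pi * r^2 = pi * 27.0^2
  A = 2290.22 m^2

2290.22


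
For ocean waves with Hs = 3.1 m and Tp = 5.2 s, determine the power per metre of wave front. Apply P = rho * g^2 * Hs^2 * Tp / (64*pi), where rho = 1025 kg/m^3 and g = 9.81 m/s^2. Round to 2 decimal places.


Apply wave power formula:
  g^2 = 9.81^2 = 96.2361
  Hs^2 = 3.1^2 = 9.61
  Numerator = rho * g^2 * Hs^2 * Tp = 1025 * 96.2361 * 9.61 * 5.2 = 4929338.15
  Denominator = 64 * pi = 201.0619
  P = 4929338.15 / 201.0619 = 24516.52 W/m

24516.52


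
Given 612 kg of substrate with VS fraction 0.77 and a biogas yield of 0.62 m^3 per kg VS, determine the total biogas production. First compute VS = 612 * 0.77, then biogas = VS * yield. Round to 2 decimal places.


Compute volatile solids:
  VS = mass * VS_fraction = 612 * 0.77 = 471.24 kg
Calculate biogas volume:
  Biogas = VS * specific_yield = 471.24 * 0.62
  Biogas = 292.17 m^3

292.17


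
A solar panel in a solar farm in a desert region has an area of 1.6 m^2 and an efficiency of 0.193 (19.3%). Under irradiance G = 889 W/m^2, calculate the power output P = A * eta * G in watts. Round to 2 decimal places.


Use the solar power formula P = A * eta * G.
Given: A = 1.6 m^2, eta = 0.193, G = 889 W/m^2
P = 1.6 * 0.193 * 889
P = 274.52 W

274.52


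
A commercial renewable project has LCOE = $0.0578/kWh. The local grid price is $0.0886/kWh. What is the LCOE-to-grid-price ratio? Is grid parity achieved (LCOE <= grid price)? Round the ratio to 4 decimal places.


Compare LCOE to grid price:
  LCOE = $0.0578/kWh, Grid price = $0.0886/kWh
  Ratio = LCOE / grid_price = 0.0578 / 0.0886 = 0.6524
  Grid parity achieved (ratio <= 1)? yes

0.6524


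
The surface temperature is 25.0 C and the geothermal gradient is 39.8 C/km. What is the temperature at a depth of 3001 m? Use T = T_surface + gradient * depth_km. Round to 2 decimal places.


Convert depth to km: 3001 / 1000 = 3.001 km
Temperature increase = gradient * depth_km = 39.8 * 3.001 = 119.44 C
Temperature at depth = T_surface + delta_T = 25.0 + 119.44
T = 144.44 C

144.44


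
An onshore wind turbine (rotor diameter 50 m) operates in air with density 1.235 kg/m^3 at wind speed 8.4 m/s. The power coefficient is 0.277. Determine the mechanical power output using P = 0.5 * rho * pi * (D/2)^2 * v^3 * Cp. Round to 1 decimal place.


Step 1 -- Compute swept area:
  A = pi * (D/2)^2 = pi * (50/2)^2 = 1963.5 m^2
Step 2 -- Apply wind power equation:
  P = 0.5 * rho * A * v^3 * Cp
  v^3 = 8.4^3 = 592.704
  P = 0.5 * 1.235 * 1963.5 * 592.704 * 0.277
  P = 199060.2 W

199060.2


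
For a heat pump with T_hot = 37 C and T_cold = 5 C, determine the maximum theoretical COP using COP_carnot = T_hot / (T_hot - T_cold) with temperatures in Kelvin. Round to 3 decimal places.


Convert to Kelvin:
  T_hot = 37 + 273.15 = 310.15 K
  T_cold = 5 + 273.15 = 278.15 K
Apply Carnot COP formula:
  COP = T_hot_K / (T_hot_K - T_cold_K) = 310.15 / 32.0
  COP = 9.692

9.692


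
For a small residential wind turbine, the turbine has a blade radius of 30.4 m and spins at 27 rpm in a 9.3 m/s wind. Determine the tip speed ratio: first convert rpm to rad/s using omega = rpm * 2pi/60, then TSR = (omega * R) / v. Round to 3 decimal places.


Convert rotational speed to rad/s:
  omega = 27 * 2 * pi / 60 = 2.8274 rad/s
Compute tip speed:
  v_tip = omega * R = 2.8274 * 30.4 = 85.954 m/s
Tip speed ratio:
  TSR = v_tip / v_wind = 85.954 / 9.3 = 9.242

9.242


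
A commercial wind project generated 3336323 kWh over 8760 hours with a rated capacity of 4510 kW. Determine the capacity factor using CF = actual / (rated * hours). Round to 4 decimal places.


Capacity factor = actual output / maximum possible output
Maximum possible = rated * hours = 4510 * 8760 = 39507600 kWh
CF = 3336323 / 39507600
CF = 0.0844

0.0844


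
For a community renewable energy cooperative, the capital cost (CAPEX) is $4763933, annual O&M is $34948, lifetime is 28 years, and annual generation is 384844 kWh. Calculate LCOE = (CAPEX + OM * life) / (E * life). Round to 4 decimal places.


Total cost = CAPEX + OM * lifetime = 4763933 + 34948 * 28 = 4763933 + 978544 = 5742477
Total generation = annual * lifetime = 384844 * 28 = 10775632 kWh
LCOE = 5742477 / 10775632
LCOE = 0.5329 $/kWh

0.5329


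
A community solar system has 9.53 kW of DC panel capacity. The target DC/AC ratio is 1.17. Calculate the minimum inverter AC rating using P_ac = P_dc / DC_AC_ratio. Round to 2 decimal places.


The inverter AC capacity is determined by the DC/AC ratio.
Given: P_dc = 9.53 kW, DC/AC ratio = 1.17
P_ac = P_dc / ratio = 9.53 / 1.17
P_ac = 8.15 kW

8.15


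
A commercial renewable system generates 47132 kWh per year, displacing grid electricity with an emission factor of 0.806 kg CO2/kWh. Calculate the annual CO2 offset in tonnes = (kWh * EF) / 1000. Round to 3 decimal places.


CO2 offset in kg = generation * emission_factor
CO2 offset = 47132 * 0.806 = 37988.39 kg
Convert to tonnes:
  CO2 offset = 37988.39 / 1000 = 37.988 tonnes

37.988


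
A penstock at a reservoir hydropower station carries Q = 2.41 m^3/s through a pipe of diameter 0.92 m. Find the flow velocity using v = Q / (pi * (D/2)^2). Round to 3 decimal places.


Compute pipe cross-sectional area:
  A = pi * (D/2)^2 = pi * (0.92/2)^2 = 0.6648 m^2
Calculate velocity:
  v = Q / A = 2.41 / 0.6648
  v = 3.625 m/s

3.625


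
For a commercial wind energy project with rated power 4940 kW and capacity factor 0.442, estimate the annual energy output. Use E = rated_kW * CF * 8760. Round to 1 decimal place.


Annual energy = rated_kW * capacity_factor * hours_per_year
Given: P_rated = 4940 kW, CF = 0.442, hours = 8760
E = 4940 * 0.442 * 8760
E = 19127284.8 kWh

19127284.8


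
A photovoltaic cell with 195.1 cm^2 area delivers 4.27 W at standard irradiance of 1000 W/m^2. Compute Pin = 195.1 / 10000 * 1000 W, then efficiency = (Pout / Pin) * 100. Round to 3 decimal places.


First compute the input power:
  Pin = area_cm2 / 10000 * G = 195.1 / 10000 * 1000 = 19.51 W
Then compute efficiency:
  Efficiency = (Pout / Pin) * 100 = (4.27 / 19.51) * 100
  Efficiency = 21.886%

21.886


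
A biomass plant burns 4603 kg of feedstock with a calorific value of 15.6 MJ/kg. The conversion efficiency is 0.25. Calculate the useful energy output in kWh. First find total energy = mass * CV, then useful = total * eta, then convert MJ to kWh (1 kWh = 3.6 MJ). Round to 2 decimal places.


Total energy = mass * CV = 4603 * 15.6 = 71806.8 MJ
Useful energy = total * eta = 71806.8 * 0.25 = 17951.7 MJ
Convert to kWh: 17951.7 / 3.6
Useful energy = 4986.58 kWh

4986.58


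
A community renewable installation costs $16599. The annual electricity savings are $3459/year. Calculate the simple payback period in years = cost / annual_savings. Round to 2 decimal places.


Simple payback period = initial cost / annual savings
Payback = 16599 / 3459
Payback = 4.80 years

4.80


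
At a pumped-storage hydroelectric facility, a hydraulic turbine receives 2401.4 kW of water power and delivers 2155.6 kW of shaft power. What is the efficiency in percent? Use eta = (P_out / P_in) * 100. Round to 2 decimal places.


Turbine efficiency = (output power / input power) * 100
eta = (2155.6 / 2401.4) * 100
eta = 89.76%

89.76


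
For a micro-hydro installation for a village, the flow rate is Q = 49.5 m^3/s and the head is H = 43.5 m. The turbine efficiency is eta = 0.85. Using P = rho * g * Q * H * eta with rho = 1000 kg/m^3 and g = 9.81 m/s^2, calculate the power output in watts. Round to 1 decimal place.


Apply the hydropower formula P = rho * g * Q * H * eta
rho * g = 1000 * 9.81 = 9810.0
P = 9810.0 * 49.5 * 43.5 * 0.85
P = 17954875.1 W

17954875.1


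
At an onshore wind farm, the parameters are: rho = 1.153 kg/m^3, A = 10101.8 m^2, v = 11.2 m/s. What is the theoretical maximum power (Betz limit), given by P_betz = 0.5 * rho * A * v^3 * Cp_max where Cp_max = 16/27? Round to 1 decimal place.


The Betz coefficient Cp_max = 16/27 = 0.5926
v^3 = 11.2^3 = 1404.928
P_betz = 0.5 * rho * A * v^3 * Cp_max
P_betz = 0.5 * 1.153 * 10101.8 * 1404.928 * 0.5926
P_betz = 4848510.8 W

4848510.8


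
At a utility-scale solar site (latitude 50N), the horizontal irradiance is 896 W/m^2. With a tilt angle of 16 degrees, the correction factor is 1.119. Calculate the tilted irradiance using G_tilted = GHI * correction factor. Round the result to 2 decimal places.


Identify the given values:
  GHI = 896 W/m^2, tilt correction factor = 1.119
Apply the formula G_tilted = GHI * factor:
  G_tilted = 896 * 1.119
  G_tilted = 1002.62 W/m^2

1002.62


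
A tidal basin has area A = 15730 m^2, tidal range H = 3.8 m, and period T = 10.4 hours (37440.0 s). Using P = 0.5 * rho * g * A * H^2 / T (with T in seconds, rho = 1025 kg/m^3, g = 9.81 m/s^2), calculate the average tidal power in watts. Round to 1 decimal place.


Convert period to seconds: T = 10.4 * 3600 = 37440.0 s
H^2 = 3.8^2 = 14.44
P = 0.5 * rho * g * A * H^2 / T
P = 0.5 * 1025 * 9.81 * 15730 * 14.44 / 37440.0
P = 30501.6 W

30501.6


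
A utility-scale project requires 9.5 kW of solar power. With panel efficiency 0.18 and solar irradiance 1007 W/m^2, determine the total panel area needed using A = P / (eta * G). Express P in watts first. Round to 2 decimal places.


Convert target power to watts: P = 9.5 * 1000 = 9500.0 W
Compute denominator: eta * G = 0.18 * 1007 = 181.26
Required area A = P / (eta * G) = 9500.0 / 181.26
A = 52.41 m^2

52.41


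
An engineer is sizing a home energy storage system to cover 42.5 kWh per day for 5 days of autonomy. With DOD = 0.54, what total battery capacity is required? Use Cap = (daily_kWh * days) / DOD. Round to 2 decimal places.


Total energy needed = daily * days = 42.5 * 5 = 212.5 kWh
Account for depth of discharge:
  Cap = total_energy / DOD = 212.5 / 0.54
  Cap = 393.52 kWh

393.52


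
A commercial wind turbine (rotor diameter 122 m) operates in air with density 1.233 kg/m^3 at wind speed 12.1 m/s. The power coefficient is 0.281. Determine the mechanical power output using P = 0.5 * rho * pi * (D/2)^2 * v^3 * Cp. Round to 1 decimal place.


Step 1 -- Compute swept area:
  A = pi * (D/2)^2 = pi * (122/2)^2 = 11689.87 m^2
Step 2 -- Apply wind power equation:
  P = 0.5 * rho * A * v^3 * Cp
  v^3 = 12.1^3 = 1771.561
  P = 0.5 * 1.233 * 11689.87 * 1771.561 * 0.281
  P = 3587608.6 W

3587608.6


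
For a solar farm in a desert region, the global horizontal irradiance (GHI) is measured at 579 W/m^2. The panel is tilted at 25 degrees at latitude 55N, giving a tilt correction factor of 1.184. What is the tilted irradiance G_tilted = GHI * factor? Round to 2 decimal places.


Identify the given values:
  GHI = 579 W/m^2, tilt correction factor = 1.184
Apply the formula G_tilted = GHI * factor:
  G_tilted = 579 * 1.184
  G_tilted = 685.54 W/m^2

685.54


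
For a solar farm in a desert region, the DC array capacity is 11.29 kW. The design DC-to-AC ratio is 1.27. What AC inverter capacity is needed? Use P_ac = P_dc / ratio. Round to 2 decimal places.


The inverter AC capacity is determined by the DC/AC ratio.
Given: P_dc = 11.29 kW, DC/AC ratio = 1.27
P_ac = P_dc / ratio = 11.29 / 1.27
P_ac = 8.89 kW

8.89


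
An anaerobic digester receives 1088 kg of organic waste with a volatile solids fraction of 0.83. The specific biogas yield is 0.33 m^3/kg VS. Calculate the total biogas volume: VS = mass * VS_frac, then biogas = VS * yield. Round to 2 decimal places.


Compute volatile solids:
  VS = mass * VS_fraction = 1088 * 0.83 = 903.04 kg
Calculate biogas volume:
  Biogas = VS * specific_yield = 903.04 * 0.33
  Biogas = 298.00 m^3

298.00


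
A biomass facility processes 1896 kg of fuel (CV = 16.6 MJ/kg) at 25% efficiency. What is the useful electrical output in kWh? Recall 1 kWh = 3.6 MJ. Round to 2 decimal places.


Total energy = mass * CV = 1896 * 16.6 = 31473.6 MJ
Useful energy = total * eta = 31473.6 * 0.25 = 7868.4 MJ
Convert to kWh: 7868.4 / 3.6
Useful energy = 2185.67 kWh

2185.67


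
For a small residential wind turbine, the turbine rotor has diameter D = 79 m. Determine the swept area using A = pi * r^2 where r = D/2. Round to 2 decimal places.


Compute the rotor radius:
  r = D / 2 = 79 / 2 = 39.5 m
Calculate swept area:
  A = pi * r^2 = pi * 39.5^2
  A = 4901.67 m^2

4901.67


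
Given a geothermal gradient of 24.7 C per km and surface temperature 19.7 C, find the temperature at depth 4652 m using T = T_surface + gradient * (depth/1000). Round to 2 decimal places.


Convert depth to km: 4652 / 1000 = 4.652 km
Temperature increase = gradient * depth_km = 24.7 * 4.652 = 114.9 C
Temperature at depth = T_surface + delta_T = 19.7 + 114.9
T = 134.60 C

134.60


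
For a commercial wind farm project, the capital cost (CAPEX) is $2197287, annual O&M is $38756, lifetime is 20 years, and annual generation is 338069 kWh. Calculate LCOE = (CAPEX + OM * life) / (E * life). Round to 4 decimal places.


Total cost = CAPEX + OM * lifetime = 2197287 + 38756 * 20 = 2197287 + 775120 = 2972407
Total generation = annual * lifetime = 338069 * 20 = 6761380 kWh
LCOE = 2972407 / 6761380
LCOE = 0.4396 $/kWh

0.4396


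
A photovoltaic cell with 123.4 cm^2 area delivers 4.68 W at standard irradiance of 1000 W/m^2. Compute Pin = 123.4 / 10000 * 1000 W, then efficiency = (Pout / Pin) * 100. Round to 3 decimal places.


First compute the input power:
  Pin = area_cm2 / 10000 * G = 123.4 / 10000 * 1000 = 12.34 W
Then compute efficiency:
  Efficiency = (Pout / Pin) * 100 = (4.68 / 12.34) * 100
  Efficiency = 37.925%

37.925


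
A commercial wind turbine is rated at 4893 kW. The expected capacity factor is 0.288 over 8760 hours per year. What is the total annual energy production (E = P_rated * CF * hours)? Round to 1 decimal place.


Annual energy = rated_kW * capacity_factor * hours_per_year
Given: P_rated = 4893 kW, CF = 0.288, hours = 8760
E = 4893 * 0.288 * 8760
E = 12344451.8 kWh

12344451.8


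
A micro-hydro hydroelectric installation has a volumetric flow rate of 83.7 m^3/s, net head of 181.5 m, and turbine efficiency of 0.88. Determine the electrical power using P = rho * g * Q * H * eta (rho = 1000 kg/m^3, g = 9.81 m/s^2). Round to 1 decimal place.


Apply the hydropower formula P = rho * g * Q * H * eta
rho * g = 1000 * 9.81 = 9810.0
P = 9810.0 * 83.7 * 181.5 * 0.88
P = 131145612.8 W

131145612.8


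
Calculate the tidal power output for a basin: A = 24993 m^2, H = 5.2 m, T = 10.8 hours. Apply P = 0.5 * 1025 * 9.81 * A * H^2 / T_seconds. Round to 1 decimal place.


Convert period to seconds: T = 10.8 * 3600 = 38880.0 s
H^2 = 5.2^2 = 27.04
P = 0.5 * rho * g * A * H^2 / T
P = 0.5 * 1025 * 9.81 * 24993 * 27.04 / 38880.0
P = 87390.0 W

87390.0


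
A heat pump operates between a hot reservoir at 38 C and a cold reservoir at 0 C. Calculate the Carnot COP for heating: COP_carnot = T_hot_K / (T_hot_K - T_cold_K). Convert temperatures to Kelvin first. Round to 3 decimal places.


Convert to Kelvin:
  T_hot = 38 + 273.15 = 311.15 K
  T_cold = 0 + 273.15 = 273.15 K
Apply Carnot COP formula:
  COP = T_hot_K / (T_hot_K - T_cold_K) = 311.15 / 38.0
  COP = 8.188

8.188


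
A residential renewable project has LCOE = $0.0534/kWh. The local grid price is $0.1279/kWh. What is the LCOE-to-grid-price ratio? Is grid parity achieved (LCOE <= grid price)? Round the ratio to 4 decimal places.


Compare LCOE to grid price:
  LCOE = $0.0534/kWh, Grid price = $0.1279/kWh
  Ratio = LCOE / grid_price = 0.0534 / 0.1279 = 0.4175
  Grid parity achieved (ratio <= 1)? yes

0.4175


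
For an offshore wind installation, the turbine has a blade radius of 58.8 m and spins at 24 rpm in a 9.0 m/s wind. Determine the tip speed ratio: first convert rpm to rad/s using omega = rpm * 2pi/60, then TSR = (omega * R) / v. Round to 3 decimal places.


Convert rotational speed to rad/s:
  omega = 24 * 2 * pi / 60 = 2.5133 rad/s
Compute tip speed:
  v_tip = omega * R = 2.5133 * 58.8 = 147.781 m/s
Tip speed ratio:
  TSR = v_tip / v_wind = 147.781 / 9.0 = 16.420

16.420


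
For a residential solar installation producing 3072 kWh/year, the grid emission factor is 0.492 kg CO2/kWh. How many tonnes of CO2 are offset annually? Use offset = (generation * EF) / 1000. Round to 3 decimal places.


CO2 offset in kg = generation * emission_factor
CO2 offset = 3072 * 0.492 = 1511.42 kg
Convert to tonnes:
  CO2 offset = 1511.42 / 1000 = 1.511 tonnes

1.511


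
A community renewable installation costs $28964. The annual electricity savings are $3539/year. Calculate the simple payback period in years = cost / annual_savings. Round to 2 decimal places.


Simple payback period = initial cost / annual savings
Payback = 28964 / 3539
Payback = 8.18 years

8.18


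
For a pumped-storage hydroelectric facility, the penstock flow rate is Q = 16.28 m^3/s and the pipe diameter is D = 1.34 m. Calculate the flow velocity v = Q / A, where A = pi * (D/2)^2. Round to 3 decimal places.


Compute pipe cross-sectional area:
  A = pi * (D/2)^2 = pi * (1.34/2)^2 = 1.4103 m^2
Calculate velocity:
  v = Q / A = 16.28 / 1.4103
  v = 11.544 m/s

11.544


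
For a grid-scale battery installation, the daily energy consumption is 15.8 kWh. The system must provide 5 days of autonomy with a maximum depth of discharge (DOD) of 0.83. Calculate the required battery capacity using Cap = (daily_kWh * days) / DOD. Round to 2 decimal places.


Total energy needed = daily * days = 15.8 * 5 = 79.0 kWh
Account for depth of discharge:
  Cap = total_energy / DOD = 79.0 / 0.83
  Cap = 95.18 kWh

95.18


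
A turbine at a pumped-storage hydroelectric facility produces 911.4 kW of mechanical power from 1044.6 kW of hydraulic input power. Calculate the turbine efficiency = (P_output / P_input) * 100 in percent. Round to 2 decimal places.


Turbine efficiency = (output power / input power) * 100
eta = (911.4 / 1044.6) * 100
eta = 87.25%

87.25


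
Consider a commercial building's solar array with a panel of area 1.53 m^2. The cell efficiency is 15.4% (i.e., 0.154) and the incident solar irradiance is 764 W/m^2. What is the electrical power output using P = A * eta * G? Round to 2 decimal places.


Use the solar power formula P = A * eta * G.
Given: A = 1.53 m^2, eta = 0.154, G = 764 W/m^2
P = 1.53 * 0.154 * 764
P = 180.01 W

180.01


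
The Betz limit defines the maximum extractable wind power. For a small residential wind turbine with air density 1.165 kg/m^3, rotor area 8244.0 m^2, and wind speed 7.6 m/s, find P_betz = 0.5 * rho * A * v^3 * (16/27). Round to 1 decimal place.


The Betz coefficient Cp_max = 16/27 = 0.5926
v^3 = 7.6^3 = 438.976
P_betz = 0.5 * rho * A * v^3 * Cp_max
P_betz = 0.5 * 1.165 * 8244.0 * 438.976 * 0.5926
P_betz = 1249196.9 W

1249196.9


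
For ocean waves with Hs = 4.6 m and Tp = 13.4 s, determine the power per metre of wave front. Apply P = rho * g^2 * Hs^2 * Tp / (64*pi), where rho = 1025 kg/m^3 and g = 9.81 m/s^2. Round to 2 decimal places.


Apply wave power formula:
  g^2 = 9.81^2 = 96.2361
  Hs^2 = 4.6^2 = 21.16
  Numerator = rho * g^2 * Hs^2 * Tp = 1025 * 96.2361 * 21.16 * 13.4 = 27969347.96
  Denominator = 64 * pi = 201.0619
  P = 27969347.96 / 201.0619 = 139108.12 W/m

139108.12


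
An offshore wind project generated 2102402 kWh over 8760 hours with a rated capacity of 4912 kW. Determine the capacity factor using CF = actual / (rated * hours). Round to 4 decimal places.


Capacity factor = actual output / maximum possible output
Maximum possible = rated * hours = 4912 * 8760 = 43029120 kWh
CF = 2102402 / 43029120
CF = 0.0489

0.0489


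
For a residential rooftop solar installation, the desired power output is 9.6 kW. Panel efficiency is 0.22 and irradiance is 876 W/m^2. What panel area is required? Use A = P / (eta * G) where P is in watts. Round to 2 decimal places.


Convert target power to watts: P = 9.6 * 1000 = 9600.0 W
Compute denominator: eta * G = 0.22 * 876 = 192.72
Required area A = P / (eta * G) = 9600.0 / 192.72
A = 49.81 m^2

49.81


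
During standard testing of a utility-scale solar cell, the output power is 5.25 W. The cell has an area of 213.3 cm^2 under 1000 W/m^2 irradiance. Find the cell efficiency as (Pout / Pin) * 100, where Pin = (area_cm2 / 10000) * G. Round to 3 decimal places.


First compute the input power:
  Pin = area_cm2 / 10000 * G = 213.3 / 10000 * 1000 = 21.33 W
Then compute efficiency:
  Efficiency = (Pout / Pin) * 100 = (5.25 / 21.33) * 100
  Efficiency = 24.613%

24.613


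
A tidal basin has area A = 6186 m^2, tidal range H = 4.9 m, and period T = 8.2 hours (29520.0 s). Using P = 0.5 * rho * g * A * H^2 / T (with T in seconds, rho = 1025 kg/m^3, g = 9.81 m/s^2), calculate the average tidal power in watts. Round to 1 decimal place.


Convert period to seconds: T = 8.2 * 3600 = 29520.0 s
H^2 = 4.9^2 = 24.01
P = 0.5 * rho * g * A * H^2 / T
P = 0.5 * 1025 * 9.81 * 6186 * 24.01 / 29520.0
P = 25295.8 W

25295.8


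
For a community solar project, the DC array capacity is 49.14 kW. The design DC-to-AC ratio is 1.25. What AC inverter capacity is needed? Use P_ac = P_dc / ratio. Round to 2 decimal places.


The inverter AC capacity is determined by the DC/AC ratio.
Given: P_dc = 49.14 kW, DC/AC ratio = 1.25
P_ac = P_dc / ratio = 49.14 / 1.25
P_ac = 39.31 kW

39.31


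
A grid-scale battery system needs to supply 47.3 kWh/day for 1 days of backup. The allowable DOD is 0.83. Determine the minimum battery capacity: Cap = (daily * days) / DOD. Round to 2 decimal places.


Total energy needed = daily * days = 47.3 * 1 = 47.3 kWh
Account for depth of discharge:
  Cap = total_energy / DOD = 47.3 / 0.83
  Cap = 56.99 kWh

56.99


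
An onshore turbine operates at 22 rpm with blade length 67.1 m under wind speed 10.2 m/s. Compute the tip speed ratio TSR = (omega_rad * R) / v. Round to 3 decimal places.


Convert rotational speed to rad/s:
  omega = 22 * 2 * pi / 60 = 2.3038 rad/s
Compute tip speed:
  v_tip = omega * R = 2.3038 * 67.1 = 154.587 m/s
Tip speed ratio:
  TSR = v_tip / v_wind = 154.587 / 10.2 = 15.156

15.156


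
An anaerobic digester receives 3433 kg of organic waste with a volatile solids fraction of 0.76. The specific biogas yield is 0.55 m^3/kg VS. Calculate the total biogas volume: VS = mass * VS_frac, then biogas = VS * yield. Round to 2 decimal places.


Compute volatile solids:
  VS = mass * VS_fraction = 3433 * 0.76 = 2609.08 kg
Calculate biogas volume:
  Biogas = VS * specific_yield = 2609.08 * 0.55
  Biogas = 1434.99 m^3

1434.99


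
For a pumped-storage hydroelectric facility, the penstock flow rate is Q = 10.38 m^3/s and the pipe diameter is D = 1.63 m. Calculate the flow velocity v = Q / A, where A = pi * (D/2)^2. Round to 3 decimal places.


Compute pipe cross-sectional area:
  A = pi * (D/2)^2 = pi * (1.63/2)^2 = 2.0867 m^2
Calculate velocity:
  v = Q / A = 10.38 / 2.0867
  v = 4.974 m/s

4.974


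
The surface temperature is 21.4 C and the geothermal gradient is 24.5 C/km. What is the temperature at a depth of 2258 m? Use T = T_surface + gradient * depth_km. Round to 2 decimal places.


Convert depth to km: 2258 / 1000 = 2.258 km
Temperature increase = gradient * depth_km = 24.5 * 2.258 = 55.32 C
Temperature at depth = T_surface + delta_T = 21.4 + 55.32
T = 76.72 C

76.72


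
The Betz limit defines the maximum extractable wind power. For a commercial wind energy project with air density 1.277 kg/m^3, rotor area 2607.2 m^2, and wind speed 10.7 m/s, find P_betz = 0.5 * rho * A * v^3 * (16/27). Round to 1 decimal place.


The Betz coefficient Cp_max = 16/27 = 0.5926
v^3 = 10.7^3 = 1225.043
P_betz = 0.5 * rho * A * v^3 * Cp_max
P_betz = 0.5 * 1.277 * 2607.2 * 1225.043 * 0.5926
P_betz = 1208489.3 W

1208489.3


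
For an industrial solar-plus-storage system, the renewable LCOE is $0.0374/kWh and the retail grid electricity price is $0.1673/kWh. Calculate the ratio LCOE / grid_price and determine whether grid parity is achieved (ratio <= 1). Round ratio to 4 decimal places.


Compare LCOE to grid price:
  LCOE = $0.0374/kWh, Grid price = $0.1673/kWh
  Ratio = LCOE / grid_price = 0.0374 / 0.1673 = 0.2236
  Grid parity achieved (ratio <= 1)? yes

0.2236


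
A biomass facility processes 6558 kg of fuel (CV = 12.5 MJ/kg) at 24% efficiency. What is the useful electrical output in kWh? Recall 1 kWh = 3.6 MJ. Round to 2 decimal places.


Total energy = mass * CV = 6558 * 12.5 = 81975.0 MJ
Useful energy = total * eta = 81975.0 * 0.24 = 19674.0 MJ
Convert to kWh: 19674.0 / 3.6
Useful energy = 5465.00 kWh

5465.00


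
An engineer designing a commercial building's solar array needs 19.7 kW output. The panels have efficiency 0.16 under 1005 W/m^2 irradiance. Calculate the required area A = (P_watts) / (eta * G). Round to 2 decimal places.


Convert target power to watts: P = 19.7 * 1000 = 19700.0 W
Compute denominator: eta * G = 0.16 * 1005 = 160.8
Required area A = P / (eta * G) = 19700.0 / 160.8
A = 122.51 m^2

122.51


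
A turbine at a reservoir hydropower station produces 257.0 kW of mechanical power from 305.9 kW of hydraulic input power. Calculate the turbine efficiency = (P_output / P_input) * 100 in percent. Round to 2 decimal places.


Turbine efficiency = (output power / input power) * 100
eta = (257.0 / 305.9) * 100
eta = 84.01%

84.01


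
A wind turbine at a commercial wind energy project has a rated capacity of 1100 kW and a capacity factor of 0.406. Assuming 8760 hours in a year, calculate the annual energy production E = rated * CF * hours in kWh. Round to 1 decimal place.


Annual energy = rated_kW * capacity_factor * hours_per_year
Given: P_rated = 1100 kW, CF = 0.406, hours = 8760
E = 1100 * 0.406 * 8760
E = 3912216.0 kWh

3912216.0


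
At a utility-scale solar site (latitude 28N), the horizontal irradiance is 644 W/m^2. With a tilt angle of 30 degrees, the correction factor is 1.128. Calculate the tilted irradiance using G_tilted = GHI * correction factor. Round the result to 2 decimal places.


Identify the given values:
  GHI = 644 W/m^2, tilt correction factor = 1.128
Apply the formula G_tilted = GHI * factor:
  G_tilted = 644 * 1.128
  G_tilted = 726.43 W/m^2

726.43


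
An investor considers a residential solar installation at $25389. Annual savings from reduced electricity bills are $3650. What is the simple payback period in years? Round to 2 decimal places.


Simple payback period = initial cost / annual savings
Payback = 25389 / 3650
Payback = 6.96 years

6.96


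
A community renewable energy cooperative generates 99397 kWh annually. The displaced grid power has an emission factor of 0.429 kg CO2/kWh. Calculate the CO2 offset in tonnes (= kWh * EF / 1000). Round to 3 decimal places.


CO2 offset in kg = generation * emission_factor
CO2 offset = 99397 * 0.429 = 42641.31 kg
Convert to tonnes:
  CO2 offset = 42641.31 / 1000 = 42.641 tonnes

42.641
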